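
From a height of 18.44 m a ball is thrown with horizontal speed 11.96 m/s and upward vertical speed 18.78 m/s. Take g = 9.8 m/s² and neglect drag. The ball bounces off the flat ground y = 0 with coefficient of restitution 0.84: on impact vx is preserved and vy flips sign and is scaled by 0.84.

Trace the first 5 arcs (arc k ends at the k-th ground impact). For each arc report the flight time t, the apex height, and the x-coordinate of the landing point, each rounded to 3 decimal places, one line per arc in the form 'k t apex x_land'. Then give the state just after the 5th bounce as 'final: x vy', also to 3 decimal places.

Arc 1: start y=18.440, vy=18.780 → t=4.643, apex=36.434, x_land=55.532, impact vy=-26.723
  bounce: vy ← 0.84·26.723 = 22.447
Arc 2: start y=0.000, vy=22.447 → t=4.581, apex=25.708, x_land=110.322, impact vy=-22.447
  bounce: vy ← 0.84·22.447 = 18.856
Arc 3: start y=0.000, vy=18.856 → t=3.848, apex=18.140, x_land=156.345, impact vy=-18.856
  bounce: vy ← 0.84·18.856 = 15.839
Arc 4: start y=0.000, vy=15.839 → t=3.232, apex=12.799, x_land=195.004, impact vy=-15.839
  bounce: vy ← 0.84·15.839 = 13.305
Arc 5: start y=0.000, vy=13.305 → t=2.715, apex=9.031, x_land=227.478, impact vy=-13.305
  bounce: vy ← 0.84·13.305 = 11.176

1 4.643 36.434 55.532
2 4.581 25.708 110.322
3 3.848 18.140 156.345
4 3.232 12.799 195.004
5 2.715 9.031 227.478
final: 227.478 11.176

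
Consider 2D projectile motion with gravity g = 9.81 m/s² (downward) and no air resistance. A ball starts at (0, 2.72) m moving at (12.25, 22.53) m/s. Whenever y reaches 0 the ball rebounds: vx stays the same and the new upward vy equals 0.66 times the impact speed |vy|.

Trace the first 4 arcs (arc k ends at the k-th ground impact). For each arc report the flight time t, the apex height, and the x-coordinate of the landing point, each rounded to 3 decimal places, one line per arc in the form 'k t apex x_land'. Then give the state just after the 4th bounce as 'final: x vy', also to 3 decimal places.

Arc 1: start y=2.720, vy=22.530 → t=4.711, apex=28.592, x_land=57.710, impact vy=-23.685
  bounce: vy ← 0.66·23.685 = 15.632
Arc 2: start y=0.000, vy=15.632 → t=3.187, apex=12.455, x_land=96.750, impact vy=-15.632
  bounce: vy ← 0.66·15.632 = 10.317
Arc 3: start y=0.000, vy=10.317 → t=2.103, apex=5.425, x_land=122.516, impact vy=-10.317
  bounce: vy ← 0.66·10.317 = 6.809
Arc 4: start y=0.000, vy=6.809 → t=1.388, apex=2.363, x_land=139.522, impact vy=-6.809
  bounce: vy ← 0.66·6.809 = 4.494

1 4.711 28.592 57.710
2 3.187 12.455 96.750
3 2.103 5.425 122.516
4 1.388 2.363 139.522
final: 139.522 4.494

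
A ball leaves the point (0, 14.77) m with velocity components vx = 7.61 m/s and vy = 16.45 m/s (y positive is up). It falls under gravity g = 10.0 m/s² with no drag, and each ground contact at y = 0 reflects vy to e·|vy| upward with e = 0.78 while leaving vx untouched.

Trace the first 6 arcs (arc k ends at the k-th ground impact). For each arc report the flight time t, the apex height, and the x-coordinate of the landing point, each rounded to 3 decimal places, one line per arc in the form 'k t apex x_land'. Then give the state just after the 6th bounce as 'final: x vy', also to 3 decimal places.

Arc 1: start y=14.770, vy=16.450 → t=4.024, apex=28.300, x_land=30.623, impact vy=-23.791
  bounce: vy ← 0.78·23.791 = 18.557
Arc 2: start y=0.000, vy=18.557 → t=3.711, apex=17.218, x_land=58.867, impact vy=-18.557
  bounce: vy ← 0.78·18.557 = 14.474
Arc 3: start y=0.000, vy=14.474 → t=2.895, apex=10.475, x_land=80.897, impact vy=-14.474
  bounce: vy ← 0.78·14.474 = 11.290
Arc 4: start y=0.000, vy=11.290 → t=2.258, apex=6.373, x_land=98.080, impact vy=-11.290
  bounce: vy ← 0.78·11.290 = 8.806
Arc 5: start y=0.000, vy=8.806 → t=1.761, apex=3.877, x_land=111.483, impact vy=-8.806
  bounce: vy ← 0.78·8.806 = 6.869
Arc 6: start y=0.000, vy=6.869 → t=1.374, apex=2.359, x_land=121.937, impact vy=-6.869
  bounce: vy ← 0.78·6.869 = 5.358

1 4.024 28.300 30.623
2 3.711 17.218 58.867
3 2.895 10.475 80.897
4 2.258 6.373 98.080
5 1.761 3.877 111.483
6 1.374 2.359 121.937
final: 121.937 5.358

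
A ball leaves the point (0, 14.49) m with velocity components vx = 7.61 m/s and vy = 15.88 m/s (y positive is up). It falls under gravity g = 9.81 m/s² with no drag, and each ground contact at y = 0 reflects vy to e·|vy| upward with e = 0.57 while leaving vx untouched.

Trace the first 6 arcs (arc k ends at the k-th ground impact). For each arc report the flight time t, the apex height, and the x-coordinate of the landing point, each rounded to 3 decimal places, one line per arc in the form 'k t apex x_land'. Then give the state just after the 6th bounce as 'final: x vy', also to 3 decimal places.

Arc 1: start y=14.490, vy=15.880 → t=3.980, apex=27.343, x_land=30.286, impact vy=-23.162
  bounce: vy ← 0.57·23.162 = 13.202
Arc 2: start y=0.000, vy=13.202 → t=2.692, apex=8.884, x_land=50.769, impact vy=-13.202
  bounce: vy ← 0.57·13.202 = 7.525
Arc 3: start y=0.000, vy=7.525 → t=1.534, apex=2.886, x_land=62.444, impact vy=-7.525
  bounce: vy ← 0.57·7.525 = 4.289
Arc 4: start y=0.000, vy=4.289 → t=0.874, apex=0.938, x_land=69.099, impact vy=-4.289
  bounce: vy ← 0.57·4.289 = 2.445
Arc 5: start y=0.000, vy=2.445 → t=0.498, apex=0.305, x_land=72.893, impact vy=-2.445
  bounce: vy ← 0.57·2.445 = 1.394
Arc 6: start y=0.000, vy=1.394 → t=0.284, apex=0.099, x_land=75.055, impact vy=-1.394
  bounce: vy ← 0.57·1.394 = 0.794

1 3.980 27.343 30.286
2 2.692 8.884 50.769
3 1.534 2.886 62.444
4 0.874 0.938 69.099
5 0.498 0.305 72.893
6 0.284 0.099 75.055
final: 75.055 0.794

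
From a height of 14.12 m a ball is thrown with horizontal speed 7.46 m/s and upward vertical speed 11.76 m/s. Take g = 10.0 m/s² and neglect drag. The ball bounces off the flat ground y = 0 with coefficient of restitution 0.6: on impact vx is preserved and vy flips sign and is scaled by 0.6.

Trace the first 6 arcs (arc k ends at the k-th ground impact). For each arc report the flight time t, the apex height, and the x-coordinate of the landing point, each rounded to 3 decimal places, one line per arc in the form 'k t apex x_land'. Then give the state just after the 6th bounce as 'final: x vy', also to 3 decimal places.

Arc 1: start y=14.120, vy=11.760 → t=3.227, apex=21.035, x_land=24.074, impact vy=-20.511
  bounce: vy ← 0.6·20.511 = 12.307
Arc 2: start y=0.000, vy=12.307 → t=2.461, apex=7.573, x_land=42.435, impact vy=-12.307
  bounce: vy ← 0.6·12.307 = 7.384
Arc 3: start y=0.000, vy=7.384 → t=1.477, apex=2.726, x_land=53.452, impact vy=-7.384
  bounce: vy ← 0.6·7.384 = 4.430
Arc 4: start y=0.000, vy=4.430 → t=0.886, apex=0.981, x_land=60.062, impact vy=-4.430
  bounce: vy ← 0.6·4.430 = 2.658
Arc 5: start y=0.000, vy=2.658 → t=0.532, apex=0.353, x_land=64.028, impact vy=-2.658
  bounce: vy ← 0.6·2.658 = 1.595
Arc 6: start y=0.000, vy=1.595 → t=0.319, apex=0.127, x_land=66.408, impact vy=-1.595
  bounce: vy ← 0.6·1.595 = 0.957

1 3.227 21.035 24.074
2 2.461 7.573 42.435
3 1.477 2.726 53.452
4 0.886 0.981 60.062
5 0.532 0.353 64.028
6 0.319 0.127 66.408
final: 66.408 0.957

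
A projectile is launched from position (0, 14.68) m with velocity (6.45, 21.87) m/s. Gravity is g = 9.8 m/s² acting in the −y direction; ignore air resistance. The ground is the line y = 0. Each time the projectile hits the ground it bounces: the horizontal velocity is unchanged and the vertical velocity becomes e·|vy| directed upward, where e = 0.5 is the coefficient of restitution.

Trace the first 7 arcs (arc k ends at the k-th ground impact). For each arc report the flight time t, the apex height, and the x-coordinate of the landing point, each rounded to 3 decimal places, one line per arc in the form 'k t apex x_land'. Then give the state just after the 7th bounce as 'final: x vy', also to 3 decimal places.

1 5.056 39.083 32.610
2 2.824 9.771 50.826
3 1.412 2.443 59.934
4 0.706 0.611 64.488
5 0.353 0.153 66.765
6 0.177 0.038 67.904
7 0.088 0.010 68.473
final: 68.473 0.216

Arc 1: start y=14.680, vy=21.870 → t=5.056, apex=39.083, x_land=32.610, impact vy=-27.677
  bounce: vy ← 0.5·27.677 = 13.839
Arc 2: start y=0.000, vy=13.839 → t=2.824, apex=9.771, x_land=50.826, impact vy=-13.839
  bounce: vy ← 0.5·13.839 = 6.919
Arc 3: start y=0.000, vy=6.919 → t=1.412, apex=2.443, x_land=59.934, impact vy=-6.919
  bounce: vy ← 0.5·6.919 = 3.460
Arc 4: start y=0.000, vy=3.460 → t=0.706, apex=0.611, x_land=64.488, impact vy=-3.460
  bounce: vy ← 0.5·3.460 = 1.730
Arc 5: start y=0.000, vy=1.730 → t=0.353, apex=0.153, x_land=66.765, impact vy=-1.730
  bounce: vy ← 0.5·1.730 = 0.865
Arc 6: start y=0.000, vy=0.865 → t=0.177, apex=0.038, x_land=67.904, impact vy=-0.865
  bounce: vy ← 0.5·0.865 = 0.432
Arc 7: start y=0.000, vy=0.432 → t=0.088, apex=0.010, x_land=68.473, impact vy=-0.432
  bounce: vy ← 0.5·0.432 = 0.216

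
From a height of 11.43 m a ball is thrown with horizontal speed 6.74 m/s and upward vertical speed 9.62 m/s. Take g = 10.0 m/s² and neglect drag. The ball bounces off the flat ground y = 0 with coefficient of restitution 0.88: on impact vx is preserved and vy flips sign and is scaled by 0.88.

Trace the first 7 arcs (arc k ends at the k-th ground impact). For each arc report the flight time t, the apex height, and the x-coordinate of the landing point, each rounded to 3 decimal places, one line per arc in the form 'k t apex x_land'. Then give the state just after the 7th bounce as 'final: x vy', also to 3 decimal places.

Arc 1: start y=11.430, vy=9.620 → t=2.754, apex=16.057, x_land=18.562, impact vy=-17.921
  bounce: vy ← 0.88·17.921 = 15.770
Arc 2: start y=0.000, vy=15.770 → t=3.154, apex=12.435, x_land=39.820, impact vy=-15.770
  bounce: vy ← 0.88·15.770 = 13.878
Arc 3: start y=0.000, vy=13.878 → t=2.776, apex=9.629, x_land=58.527, impact vy=-13.878
  bounce: vy ← 0.88·13.878 = 12.212
Arc 4: start y=0.000, vy=12.212 → t=2.442, apex=7.457, x_land=74.990, impact vy=-12.212
  bounce: vy ← 0.88·12.212 = 10.747
Arc 5: start y=0.000, vy=10.747 → t=2.149, apex=5.775, x_land=89.476, impact vy=-10.747
  bounce: vy ← 0.88·10.747 = 9.457
Arc 6: start y=0.000, vy=9.457 → t=1.891, apex=4.472, x_land=102.225, impact vy=-9.457
  bounce: vy ← 0.88·9.457 = 8.322
Arc 7: start y=0.000, vy=8.322 → t=1.664, apex=3.463, x_land=113.443, impact vy=-8.322
  bounce: vy ← 0.88·8.322 = 7.324

1 2.754 16.057 18.562
2 3.154 12.435 39.820
3 2.776 9.629 58.527
4 2.442 7.457 74.990
5 2.149 5.775 89.476
6 1.891 4.472 102.225
7 1.664 3.463 113.443
final: 113.443 7.324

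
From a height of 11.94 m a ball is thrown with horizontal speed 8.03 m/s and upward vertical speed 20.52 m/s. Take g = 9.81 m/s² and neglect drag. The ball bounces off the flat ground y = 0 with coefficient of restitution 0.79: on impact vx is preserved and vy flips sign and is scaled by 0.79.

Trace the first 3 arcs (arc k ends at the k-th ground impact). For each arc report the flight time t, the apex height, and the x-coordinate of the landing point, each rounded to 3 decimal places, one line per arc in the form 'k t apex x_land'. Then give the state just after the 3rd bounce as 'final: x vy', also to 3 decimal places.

Arc 1: start y=11.940, vy=20.520 → t=4.701, apex=33.401, x_land=37.751, impact vy=-25.599
  bounce: vy ← 0.79·25.599 = 20.224
Arc 2: start y=0.000, vy=20.224 → t=4.123, apex=20.846, x_land=70.859, impact vy=-20.224
  bounce: vy ← 0.79·20.224 = 15.977
Arc 3: start y=0.000, vy=15.977 → t=3.257, apex=13.010, x_land=97.015, impact vy=-15.977
  bounce: vy ← 0.79·15.977 = 12.622

1 4.701 33.401 37.751
2 4.123 20.846 70.859
3 3.257 13.010 97.015
final: 97.015 12.622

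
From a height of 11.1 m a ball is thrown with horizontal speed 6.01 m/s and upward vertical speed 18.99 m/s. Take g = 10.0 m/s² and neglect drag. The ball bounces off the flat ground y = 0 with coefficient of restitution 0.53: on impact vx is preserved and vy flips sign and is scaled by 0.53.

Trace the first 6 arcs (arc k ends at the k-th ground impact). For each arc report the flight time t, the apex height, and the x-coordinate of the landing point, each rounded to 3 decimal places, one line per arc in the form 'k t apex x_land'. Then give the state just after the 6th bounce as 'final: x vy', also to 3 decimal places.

1 4.313 29.131 25.920
2 2.559 8.183 41.297
3 1.356 2.299 49.447
4 0.719 0.646 53.766
5 0.381 0.181 56.055
6 0.202 0.051 57.269
final: 57.269 0.535

Arc 1: start y=11.100, vy=18.990 → t=4.313, apex=29.131, x_land=25.920, impact vy=-24.138
  bounce: vy ← 0.53·24.138 = 12.793
Arc 2: start y=0.000, vy=12.793 → t=2.559, apex=8.183, x_land=41.297, impact vy=-12.793
  bounce: vy ← 0.53·12.793 = 6.780
Arc 3: start y=0.000, vy=6.780 → t=1.356, apex=2.299, x_land=49.447, impact vy=-6.780
  bounce: vy ← 0.53·6.780 = 3.594
Arc 4: start y=0.000, vy=3.594 → t=0.719, apex=0.646, x_land=53.766, impact vy=-3.594
  bounce: vy ← 0.53·3.594 = 1.905
Arc 5: start y=0.000, vy=1.905 → t=0.381, apex=0.181, x_land=56.055, impact vy=-1.905
  bounce: vy ← 0.53·1.905 = 1.009
Arc 6: start y=0.000, vy=1.009 → t=0.202, apex=0.051, x_land=57.269, impact vy=-1.009
  bounce: vy ← 0.53·1.009 = 0.535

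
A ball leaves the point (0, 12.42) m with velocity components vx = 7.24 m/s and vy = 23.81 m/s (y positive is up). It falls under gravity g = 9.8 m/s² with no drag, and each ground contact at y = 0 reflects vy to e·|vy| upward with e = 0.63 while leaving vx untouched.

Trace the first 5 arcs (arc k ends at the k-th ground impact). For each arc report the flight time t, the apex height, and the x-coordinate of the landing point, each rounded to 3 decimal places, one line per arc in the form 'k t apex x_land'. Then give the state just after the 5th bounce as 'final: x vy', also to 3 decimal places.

1 5.334 41.344 38.621
2 3.660 16.410 65.119
3 2.306 6.513 81.813
4 1.453 2.585 92.330
5 0.915 1.026 98.956
final: 98.956 2.825

Arc 1: start y=12.420, vy=23.810 → t=5.334, apex=41.344, x_land=38.621, impact vy=-28.467
  bounce: vy ← 0.63·28.467 = 17.934
Arc 2: start y=0.000, vy=17.934 → t=3.660, apex=16.410, x_land=65.119, impact vy=-17.934
  bounce: vy ← 0.63·17.934 = 11.298
Arc 3: start y=0.000, vy=11.298 → t=2.306, apex=6.513, x_land=81.813, impact vy=-11.298
  bounce: vy ← 0.63·11.298 = 7.118
Arc 4: start y=0.000, vy=7.118 → t=1.453, apex=2.585, x_land=92.330, impact vy=-7.118
  bounce: vy ← 0.63·7.118 = 4.484
Arc 5: start y=0.000, vy=4.484 → t=0.915, apex=1.026, x_land=98.956, impact vy=-4.484
  bounce: vy ← 0.63·4.484 = 2.825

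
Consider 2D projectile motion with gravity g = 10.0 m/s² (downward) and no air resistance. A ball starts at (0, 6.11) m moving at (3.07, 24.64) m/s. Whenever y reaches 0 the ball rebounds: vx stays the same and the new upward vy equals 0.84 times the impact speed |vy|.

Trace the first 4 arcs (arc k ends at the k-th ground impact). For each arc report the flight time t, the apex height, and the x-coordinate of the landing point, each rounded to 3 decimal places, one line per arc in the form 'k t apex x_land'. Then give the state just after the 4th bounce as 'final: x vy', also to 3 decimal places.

1 5.165 36.466 15.855
2 4.537 25.731 29.784
3 3.811 18.156 41.484
4 3.201 12.811 51.312
final: 51.312 13.446

Arc 1: start y=6.110, vy=24.640 → t=5.165, apex=36.466, x_land=15.855, impact vy=-27.006
  bounce: vy ← 0.84·27.006 = 22.685
Arc 2: start y=0.000, vy=22.685 → t=4.537, apex=25.731, x_land=29.784, impact vy=-22.685
  bounce: vy ← 0.84·22.685 = 19.056
Arc 3: start y=0.000, vy=19.056 → t=3.811, apex=18.156, x_land=41.484, impact vy=-19.056
  bounce: vy ← 0.84·19.056 = 16.007
Arc 4: start y=0.000, vy=16.007 → t=3.201, apex=12.811, x_land=51.312, impact vy=-16.007
  bounce: vy ← 0.84·16.007 = 13.446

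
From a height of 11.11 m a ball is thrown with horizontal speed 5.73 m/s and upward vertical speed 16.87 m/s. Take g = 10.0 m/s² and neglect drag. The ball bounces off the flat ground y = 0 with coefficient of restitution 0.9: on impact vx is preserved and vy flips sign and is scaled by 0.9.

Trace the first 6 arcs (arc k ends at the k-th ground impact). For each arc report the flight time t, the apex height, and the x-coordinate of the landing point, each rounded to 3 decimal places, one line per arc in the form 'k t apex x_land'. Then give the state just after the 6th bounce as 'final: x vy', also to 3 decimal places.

1 3.938 25.340 22.566
2 4.052 20.525 45.785
3 3.647 16.625 66.682
4 3.282 13.467 85.490
5 2.954 10.908 102.416
6 2.659 8.835 117.650
final: 117.650 11.964

Arc 1: start y=11.110, vy=16.870 → t=3.938, apex=25.340, x_land=22.566, impact vy=-22.512
  bounce: vy ← 0.9·22.512 = 20.261
Arc 2: start y=0.000, vy=20.261 → t=4.052, apex=20.525, x_land=45.785, impact vy=-20.261
  bounce: vy ← 0.9·20.261 = 18.235
Arc 3: start y=0.000, vy=18.235 → t=3.647, apex=16.625, x_land=66.682, impact vy=-18.235
  bounce: vy ← 0.9·18.235 = 16.411
Arc 4: start y=0.000, vy=16.411 → t=3.282, apex=13.467, x_land=85.490, impact vy=-16.411
  bounce: vy ← 0.9·16.411 = 14.770
Arc 5: start y=0.000, vy=14.770 → t=2.954, apex=10.908, x_land=102.416, impact vy=-14.770
  bounce: vy ← 0.9·14.770 = 13.293
Arc 6: start y=0.000, vy=13.293 → t=2.659, apex=8.835, x_land=117.650, impact vy=-13.293
  bounce: vy ← 0.9·13.293 = 11.964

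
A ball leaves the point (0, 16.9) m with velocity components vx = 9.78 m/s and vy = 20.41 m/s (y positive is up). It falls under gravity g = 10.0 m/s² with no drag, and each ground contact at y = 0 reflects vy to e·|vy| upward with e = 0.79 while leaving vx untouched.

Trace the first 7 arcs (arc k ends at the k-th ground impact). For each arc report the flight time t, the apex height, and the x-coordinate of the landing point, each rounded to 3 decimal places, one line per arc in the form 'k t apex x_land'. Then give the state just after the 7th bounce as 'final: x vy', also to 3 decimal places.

Arc 1: start y=16.900, vy=20.410 → t=4.788, apex=37.728, x_land=46.826, impact vy=-27.469
  bounce: vy ← 0.79·27.469 = 21.701
Arc 2: start y=0.000, vy=21.701 → t=4.340, apex=23.546, x_land=89.273, impact vy=-21.701
  bounce: vy ← 0.79·21.701 = 17.144
Arc 3: start y=0.000, vy=17.144 → t=3.429, apex=14.695, x_land=122.806, impact vy=-17.144
  bounce: vy ← 0.79·17.144 = 13.543
Arc 4: start y=0.000, vy=13.543 → t=2.709, apex=9.171, x_land=149.297, impact vy=-13.543
  bounce: vy ← 0.79·13.543 = 10.699
Arc 5: start y=0.000, vy=10.699 → t=2.140, apex=5.724, x_land=170.225, impact vy=-10.699
  bounce: vy ← 0.79·10.699 = 8.452
Arc 6: start y=0.000, vy=8.452 → t=1.690, apex=3.572, x_land=186.758, impact vy=-8.452
  bounce: vy ← 0.79·8.452 = 6.677
Arc 7: start y=0.000, vy=6.677 → t=1.335, apex=2.229, x_land=199.819, impact vy=-6.677
  bounce: vy ← 0.79·6.677 = 5.275

1 4.788 37.728 46.826
2 4.340 23.546 89.273
3 3.429 14.695 122.806
4 2.709 9.171 149.297
5 2.140 5.724 170.225
6 1.690 3.572 186.758
7 1.335 2.229 199.819
final: 199.819 5.275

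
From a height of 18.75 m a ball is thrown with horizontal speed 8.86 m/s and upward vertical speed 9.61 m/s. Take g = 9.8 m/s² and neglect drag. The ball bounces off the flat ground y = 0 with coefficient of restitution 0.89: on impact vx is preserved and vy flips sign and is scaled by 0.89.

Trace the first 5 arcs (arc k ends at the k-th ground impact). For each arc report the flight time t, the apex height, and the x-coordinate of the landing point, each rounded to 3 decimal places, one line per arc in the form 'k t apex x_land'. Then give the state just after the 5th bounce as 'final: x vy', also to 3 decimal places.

Arc 1: start y=18.750, vy=9.610 → t=3.169, apex=23.462, x_land=28.075, impact vy=-21.444
  bounce: vy ← 0.89·21.444 = 19.085
Arc 2: start y=0.000, vy=19.085 → t=3.895, apex=18.584, x_land=62.585, impact vy=-19.085
  bounce: vy ← 0.89·19.085 = 16.986
Arc 3: start y=0.000, vy=16.986 → t=3.467, apex=14.720, x_land=93.298, impact vy=-16.986
  bounce: vy ← 0.89·16.986 = 15.117
Arc 4: start y=0.000, vy=15.117 → t=3.085, apex=11.660, x_land=120.633, impact vy=-15.117
  bounce: vy ← 0.89·15.117 = 13.455
Arc 5: start y=0.000, vy=13.455 → t=2.746, apex=9.236, x_land=144.961, impact vy=-13.455
  bounce: vy ← 0.89·13.455 = 11.975

1 3.169 23.462 28.075
2 3.895 18.584 62.585
3 3.467 14.720 93.298
4 3.085 11.660 120.633
5 2.746 9.236 144.961
final: 144.961 11.975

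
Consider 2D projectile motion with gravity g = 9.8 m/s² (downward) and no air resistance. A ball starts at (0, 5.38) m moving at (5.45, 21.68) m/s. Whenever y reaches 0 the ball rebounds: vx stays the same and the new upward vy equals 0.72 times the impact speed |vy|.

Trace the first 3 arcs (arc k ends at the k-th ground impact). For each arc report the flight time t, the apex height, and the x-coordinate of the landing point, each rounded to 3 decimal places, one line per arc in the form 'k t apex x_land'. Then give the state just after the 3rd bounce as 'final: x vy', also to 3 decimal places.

1 4.660 29.361 25.398
2 3.525 15.221 44.608
3 2.538 7.890 58.440
final: 58.440 8.954

Arc 1: start y=5.380, vy=21.680 → t=4.660, apex=29.361, x_land=25.398, impact vy=-23.989
  bounce: vy ← 0.72·23.989 = 17.272
Arc 2: start y=0.000, vy=17.272 → t=3.525, apex=15.221, x_land=44.608, impact vy=-17.272
  bounce: vy ← 0.72·17.272 = 12.436
Arc 3: start y=0.000, vy=12.436 → t=2.538, apex=7.890, x_land=58.440, impact vy=-12.436
  bounce: vy ← 0.72·12.436 = 8.954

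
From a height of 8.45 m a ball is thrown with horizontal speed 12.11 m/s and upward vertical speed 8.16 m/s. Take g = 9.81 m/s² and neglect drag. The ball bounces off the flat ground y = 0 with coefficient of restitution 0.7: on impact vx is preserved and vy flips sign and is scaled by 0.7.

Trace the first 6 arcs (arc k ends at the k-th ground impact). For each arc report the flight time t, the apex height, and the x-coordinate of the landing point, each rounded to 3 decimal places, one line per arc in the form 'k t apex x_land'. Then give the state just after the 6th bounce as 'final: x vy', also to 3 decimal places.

Arc 1: start y=8.450, vy=8.160 → t=2.386, apex=11.844, x_land=28.891, impact vy=-15.244
  bounce: vy ← 0.7·15.244 = 10.671
Arc 2: start y=0.000, vy=10.671 → t=2.175, apex=5.803, x_land=55.236, impact vy=-10.671
  bounce: vy ← 0.7·10.671 = 7.469
Arc 3: start y=0.000, vy=7.469 → t=1.523, apex=2.844, x_land=73.677, impact vy=-7.469
  bounce: vy ← 0.7·7.469 = 5.229
Arc 4: start y=0.000, vy=5.229 → t=1.066, apex=1.393, x_land=86.586, impact vy=-5.229
  bounce: vy ← 0.7·5.229 = 3.660
Arc 5: start y=0.000, vy=3.660 → t=0.746, apex=0.683, x_land=95.623, impact vy=-3.660
  bounce: vy ← 0.7·3.660 = 2.562
Arc 6: start y=0.000, vy=2.562 → t=0.522, apex=0.335, x_land=101.948, impact vy=-2.562
  bounce: vy ← 0.7·2.562 = 1.793

1 2.386 11.844 28.891
2 2.175 5.803 55.236
3 1.523 2.844 73.677
4 1.066 1.393 86.586
5 0.746 0.683 95.623
6 0.522 0.335 101.948
final: 101.948 1.793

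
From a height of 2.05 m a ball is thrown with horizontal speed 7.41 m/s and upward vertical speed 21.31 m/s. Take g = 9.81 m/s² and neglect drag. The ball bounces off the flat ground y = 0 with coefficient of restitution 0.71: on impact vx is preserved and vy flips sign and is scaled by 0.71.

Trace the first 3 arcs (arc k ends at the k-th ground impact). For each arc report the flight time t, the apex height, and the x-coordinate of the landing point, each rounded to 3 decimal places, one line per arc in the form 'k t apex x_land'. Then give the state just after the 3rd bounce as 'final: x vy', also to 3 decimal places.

1 4.439 25.196 32.891
2 3.218 12.701 56.739
3 2.285 6.403 73.671
final: 73.671 7.958

Arc 1: start y=2.050, vy=21.310 → t=4.439, apex=25.196, x_land=32.891, impact vy=-22.234
  bounce: vy ← 0.71·22.234 = 15.786
Arc 2: start y=0.000, vy=15.786 → t=3.218, apex=12.701, x_land=56.739, impact vy=-15.786
  bounce: vy ← 0.71·15.786 = 11.208
Arc 3: start y=0.000, vy=11.208 → t=2.285, apex=6.403, x_land=73.671, impact vy=-11.208
  bounce: vy ← 0.71·11.208 = 7.958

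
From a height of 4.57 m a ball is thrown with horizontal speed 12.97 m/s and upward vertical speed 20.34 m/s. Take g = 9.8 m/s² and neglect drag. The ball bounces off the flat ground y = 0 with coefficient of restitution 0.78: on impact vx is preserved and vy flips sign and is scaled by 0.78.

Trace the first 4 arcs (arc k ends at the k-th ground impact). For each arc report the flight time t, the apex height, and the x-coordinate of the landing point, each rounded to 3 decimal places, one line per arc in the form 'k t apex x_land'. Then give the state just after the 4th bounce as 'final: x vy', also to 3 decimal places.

Arc 1: start y=4.570, vy=20.340 → t=4.365, apex=25.678, x_land=56.610, impact vy=-22.434
  bounce: vy ← 0.78·22.434 = 17.499
Arc 2: start y=0.000, vy=17.499 → t=3.571, apex=15.622, x_land=102.928, impact vy=-17.499
  bounce: vy ← 0.78·17.499 = 13.649
Arc 3: start y=0.000, vy=13.649 → t=2.785, apex=9.505, x_land=139.056, impact vy=-13.649
  bounce: vy ← 0.78·13.649 = 10.646
Arc 4: start y=0.000, vy=10.646 → t=2.173, apex=5.783, x_land=167.235, impact vy=-10.646
  bounce: vy ← 0.78·10.646 = 8.304

1 4.365 25.678 56.610
2 3.571 15.622 102.928
3 2.785 9.505 139.056
4 2.173 5.783 167.235
final: 167.235 8.304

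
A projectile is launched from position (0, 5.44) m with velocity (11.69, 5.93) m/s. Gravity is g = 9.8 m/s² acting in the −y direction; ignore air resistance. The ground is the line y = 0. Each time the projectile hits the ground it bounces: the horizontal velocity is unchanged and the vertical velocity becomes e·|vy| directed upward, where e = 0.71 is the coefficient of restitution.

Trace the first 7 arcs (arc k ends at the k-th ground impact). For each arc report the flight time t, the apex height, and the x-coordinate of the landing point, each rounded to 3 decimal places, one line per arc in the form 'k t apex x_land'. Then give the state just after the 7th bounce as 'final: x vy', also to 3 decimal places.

1 1.820 7.234 21.278
2 1.725 3.647 41.447
3 1.225 1.838 55.768
4 0.870 0.927 65.935
5 0.618 0.467 73.154
6 0.438 0.235 78.280
7 0.311 0.119 81.919
final: 81.919 1.083

Arc 1: start y=5.440, vy=5.930 → t=1.820, apex=7.234, x_land=21.278, impact vy=-11.908
  bounce: vy ← 0.71·11.908 = 8.454
Arc 2: start y=0.000, vy=8.454 → t=1.725, apex=3.647, x_land=41.447, impact vy=-8.454
  bounce: vy ← 0.71·8.454 = 6.003
Arc 3: start y=0.000, vy=6.003 → t=1.225, apex=1.838, x_land=55.768, impact vy=-6.003
  bounce: vy ← 0.71·6.003 = 4.262
Arc 4: start y=0.000, vy=4.262 → t=0.870, apex=0.927, x_land=65.935, impact vy=-4.262
  bounce: vy ← 0.71·4.262 = 3.026
Arc 5: start y=0.000, vy=3.026 → t=0.618, apex=0.467, x_land=73.154, impact vy=-3.026
  bounce: vy ← 0.71·3.026 = 2.148
Arc 6: start y=0.000, vy=2.148 → t=0.438, apex=0.235, x_land=78.280, impact vy=-2.148
  bounce: vy ← 0.71·2.148 = 1.525
Arc 7: start y=0.000, vy=1.525 → t=0.311, apex=0.119, x_land=81.919, impact vy=-1.525
  bounce: vy ← 0.71·1.525 = 1.083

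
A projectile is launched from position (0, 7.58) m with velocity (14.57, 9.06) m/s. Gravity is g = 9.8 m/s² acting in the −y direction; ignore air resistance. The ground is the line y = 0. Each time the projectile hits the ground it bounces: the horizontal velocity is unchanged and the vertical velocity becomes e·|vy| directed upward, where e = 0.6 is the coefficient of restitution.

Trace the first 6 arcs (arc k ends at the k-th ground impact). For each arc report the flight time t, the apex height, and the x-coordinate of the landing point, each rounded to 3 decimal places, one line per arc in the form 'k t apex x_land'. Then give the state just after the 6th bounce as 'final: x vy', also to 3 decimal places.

Arc 1: start y=7.580, vy=9.060 → t=2.474, apex=11.768, x_land=36.049, impact vy=-15.187
  bounce: vy ← 0.6·15.187 = 9.112
Arc 2: start y=0.000, vy=9.112 → t=1.860, apex=4.236, x_land=63.144, impact vy=-9.112
  bounce: vy ← 0.6·9.112 = 5.467
Arc 3: start y=0.000, vy=5.467 → t=1.116, apex=1.525, x_land=79.402, impact vy=-5.467
  bounce: vy ← 0.6·5.467 = 3.280
Arc 4: start y=0.000, vy=3.280 → t=0.669, apex=0.549, x_land=89.156, impact vy=-3.280
  bounce: vy ← 0.6·3.280 = 1.968
Arc 5: start y=0.000, vy=1.968 → t=0.402, apex=0.198, x_land=95.008, impact vy=-1.968
  bounce: vy ← 0.6·1.968 = 1.181
Arc 6: start y=0.000, vy=1.181 → t=0.241, apex=0.071, x_land=98.520, impact vy=-1.181
  bounce: vy ← 0.6·1.181 = 0.709

1 2.474 11.768 36.049
2 1.860 4.236 63.144
3 1.116 1.525 79.402
4 0.669 0.549 89.156
5 0.402 0.198 95.008
6 0.241 0.071 98.520
final: 98.520 0.709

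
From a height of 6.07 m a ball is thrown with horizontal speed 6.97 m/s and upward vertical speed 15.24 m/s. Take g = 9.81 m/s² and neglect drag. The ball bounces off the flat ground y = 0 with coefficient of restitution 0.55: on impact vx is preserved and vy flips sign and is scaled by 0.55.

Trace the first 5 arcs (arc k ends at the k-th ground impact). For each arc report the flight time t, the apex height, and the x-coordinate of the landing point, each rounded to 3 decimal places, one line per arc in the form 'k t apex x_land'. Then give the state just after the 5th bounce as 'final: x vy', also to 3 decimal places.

Arc 1: start y=6.070, vy=15.240 → t=3.464, apex=17.908, x_land=24.146, impact vy=-18.744
  bounce: vy ← 0.55·18.744 = 10.309
Arc 2: start y=0.000, vy=10.309 → t=2.102, apex=5.417, x_land=38.796, impact vy=-10.309
  bounce: vy ← 0.55·10.309 = 5.670
Arc 3: start y=0.000, vy=5.670 → t=1.156, apex=1.639, x_land=46.853, impact vy=-5.670
  bounce: vy ← 0.55·5.670 = 3.119
Arc 4: start y=0.000, vy=3.119 → t=0.636, apex=0.496, x_land=51.284, impact vy=-3.119
  bounce: vy ← 0.55·3.119 = 1.715
Arc 5: start y=0.000, vy=1.715 → t=0.350, apex=0.150, x_land=53.722, impact vy=-1.715
  bounce: vy ← 0.55·1.715 = 0.943

1 3.464 17.908 24.146
2 2.102 5.417 38.796
3 1.156 1.639 46.853
4 0.636 0.496 51.284
5 0.350 0.150 53.722
final: 53.722 0.943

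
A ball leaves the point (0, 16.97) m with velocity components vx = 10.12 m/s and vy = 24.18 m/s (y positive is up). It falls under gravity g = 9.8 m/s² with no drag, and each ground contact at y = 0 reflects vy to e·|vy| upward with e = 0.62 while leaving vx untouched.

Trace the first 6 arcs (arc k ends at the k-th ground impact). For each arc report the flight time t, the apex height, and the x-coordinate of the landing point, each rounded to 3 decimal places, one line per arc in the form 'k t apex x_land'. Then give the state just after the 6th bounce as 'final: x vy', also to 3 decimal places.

1 5.558 46.800 56.245
2 3.832 17.990 95.027
3 2.376 6.915 119.072
4 1.473 2.658 133.979
5 0.913 1.022 143.222
6 0.566 0.393 148.953
final: 148.953 1.720

Arc 1: start y=16.970, vy=24.180 → t=5.558, apex=46.800, x_land=56.245, impact vy=-30.287
  bounce: vy ← 0.62·30.287 = 18.778
Arc 2: start y=0.000, vy=18.778 → t=3.832, apex=17.990, x_land=95.027, impact vy=-18.778
  bounce: vy ← 0.62·18.778 = 11.642
Arc 3: start y=0.000, vy=11.642 → t=2.376, apex=6.915, x_land=119.072, impact vy=-11.642
  bounce: vy ← 0.62·11.642 = 7.218
Arc 4: start y=0.000, vy=7.218 → t=1.473, apex=2.658, x_land=133.979, impact vy=-7.218
  bounce: vy ← 0.62·7.218 = 4.475
Arc 5: start y=0.000, vy=4.475 → t=0.913, apex=1.022, x_land=143.222, impact vy=-4.475
  bounce: vy ← 0.62·4.475 = 2.775
Arc 6: start y=0.000, vy=2.775 → t=0.566, apex=0.393, x_land=148.953, impact vy=-2.775
  bounce: vy ← 0.62·2.775 = 1.720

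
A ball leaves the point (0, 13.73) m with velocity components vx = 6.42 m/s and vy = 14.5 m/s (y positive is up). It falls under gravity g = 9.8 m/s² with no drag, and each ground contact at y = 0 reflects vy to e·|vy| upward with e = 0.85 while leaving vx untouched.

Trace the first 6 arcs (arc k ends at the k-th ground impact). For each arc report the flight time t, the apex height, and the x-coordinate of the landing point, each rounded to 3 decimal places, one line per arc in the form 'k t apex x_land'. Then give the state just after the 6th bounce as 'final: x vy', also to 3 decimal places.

Arc 1: start y=13.730, vy=14.500 → t=3.714, apex=24.457, x_land=23.842, impact vy=-21.894
  bounce: vy ← 0.85·21.894 = 18.610
Arc 2: start y=0.000, vy=18.610 → t=3.798, apex=17.670, x_land=48.225, impact vy=-18.610
  bounce: vy ← 0.85·18.610 = 15.819
Arc 3: start y=0.000, vy=15.819 → t=3.228, apex=12.767, x_land=68.951, impact vy=-15.819
  bounce: vy ← 0.85·15.819 = 13.446
Arc 4: start y=0.000, vy=13.446 → t=2.744, apex=9.224, x_land=86.567, impact vy=-13.446
  bounce: vy ← 0.85·13.446 = 11.429
Arc 5: start y=0.000, vy=11.429 → t=2.332, apex=6.664, x_land=101.542, impact vy=-11.429
  bounce: vy ← 0.85·11.429 = 9.715
Arc 6: start y=0.000, vy=9.715 → t=1.983, apex=4.815, x_land=114.270, impact vy=-9.715
  bounce: vy ← 0.85·9.715 = 8.257

1 3.714 24.457 23.842
2 3.798 17.670 48.225
3 3.228 12.767 68.951
4 2.744 9.224 86.567
5 2.332 6.664 101.542
6 1.983 4.815 114.270
final: 114.270 8.257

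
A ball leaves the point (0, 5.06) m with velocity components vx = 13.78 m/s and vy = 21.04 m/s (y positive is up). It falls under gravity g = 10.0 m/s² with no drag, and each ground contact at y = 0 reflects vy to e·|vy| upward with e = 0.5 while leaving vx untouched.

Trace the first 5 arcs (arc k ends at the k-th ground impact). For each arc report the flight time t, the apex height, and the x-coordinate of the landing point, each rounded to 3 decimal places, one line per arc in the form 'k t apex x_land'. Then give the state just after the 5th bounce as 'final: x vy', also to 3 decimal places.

1 4.436 27.194 61.130
2 2.332 6.799 93.267
3 1.166 1.700 109.335
4 0.583 0.425 117.369
5 0.292 0.106 121.386
final: 121.386 0.729

Arc 1: start y=5.060, vy=21.040 → t=4.436, apex=27.194, x_land=61.130, impact vy=-23.321
  bounce: vy ← 0.5·23.321 = 11.661
Arc 2: start y=0.000, vy=11.661 → t=2.332, apex=6.799, x_land=93.267, impact vy=-11.661
  bounce: vy ← 0.5·11.661 = 5.830
Arc 3: start y=0.000, vy=5.830 → t=1.166, apex=1.700, x_land=109.335, impact vy=-5.830
  bounce: vy ← 0.5·5.830 = 2.915
Arc 4: start y=0.000, vy=2.915 → t=0.583, apex=0.425, x_land=117.369, impact vy=-2.915
  bounce: vy ← 0.5·2.915 = 1.458
Arc 5: start y=0.000, vy=1.458 → t=0.292, apex=0.106, x_land=121.386, impact vy=-1.458
  bounce: vy ← 0.5·1.458 = 0.729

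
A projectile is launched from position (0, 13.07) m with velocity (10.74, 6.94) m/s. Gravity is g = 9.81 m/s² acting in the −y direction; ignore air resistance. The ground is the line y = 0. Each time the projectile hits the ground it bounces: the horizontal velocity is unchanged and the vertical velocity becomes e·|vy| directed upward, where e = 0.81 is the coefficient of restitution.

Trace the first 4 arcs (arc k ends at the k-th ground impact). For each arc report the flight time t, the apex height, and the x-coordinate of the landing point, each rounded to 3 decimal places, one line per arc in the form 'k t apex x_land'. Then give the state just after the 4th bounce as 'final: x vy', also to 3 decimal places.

Arc 1: start y=13.070, vy=6.940 → t=2.487, apex=15.525, x_land=26.705, impact vy=-17.453
  bounce: vy ← 0.81·17.453 = 14.137
Arc 2: start y=0.000, vy=14.137 → t=2.882, apex=10.186, x_land=57.659, impact vy=-14.137
  bounce: vy ← 0.81·14.137 = 11.451
Arc 3: start y=0.000, vy=11.451 → t=2.334, apex=6.683, x_land=82.731, impact vy=-11.451
  bounce: vy ← 0.81·11.451 = 9.275
Arc 4: start y=0.000, vy=9.275 → t=1.891, apex=4.385, x_land=103.040, impact vy=-9.275
  bounce: vy ← 0.81·9.275 = 7.513

1 2.487 15.525 26.705
2 2.882 10.186 57.659
3 2.334 6.683 82.731
4 1.891 4.385 103.040
final: 103.040 7.513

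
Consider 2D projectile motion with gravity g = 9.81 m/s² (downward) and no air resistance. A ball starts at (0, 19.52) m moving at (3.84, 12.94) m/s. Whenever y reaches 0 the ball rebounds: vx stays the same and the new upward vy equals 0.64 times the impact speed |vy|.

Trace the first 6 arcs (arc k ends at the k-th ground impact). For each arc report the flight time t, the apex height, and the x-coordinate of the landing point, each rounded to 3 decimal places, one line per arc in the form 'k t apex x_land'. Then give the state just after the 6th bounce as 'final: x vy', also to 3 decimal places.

1 3.711 28.054 14.249
2 3.061 11.491 26.004
3 1.959 4.707 33.527
4 1.254 1.928 38.342
5 0.802 0.790 41.423
6 0.514 0.323 43.395
final: 43.395 1.612

Arc 1: start y=19.520, vy=12.940 → t=3.711, apex=28.054, x_land=14.249, impact vy=-23.461
  bounce: vy ← 0.64·23.461 = 15.015
Arc 2: start y=0.000, vy=15.015 → t=3.061, apex=11.491, x_land=26.004, impact vy=-15.015
  bounce: vy ← 0.64·15.015 = 9.610
Arc 3: start y=0.000, vy=9.610 → t=1.959, apex=4.707, x_land=33.527, impact vy=-9.610
  bounce: vy ← 0.64·9.610 = 6.150
Arc 4: start y=0.000, vy=6.150 → t=1.254, apex=1.928, x_land=38.342, impact vy=-6.150
  bounce: vy ← 0.64·6.150 = 3.936
Arc 5: start y=0.000, vy=3.936 → t=0.802, apex=0.790, x_land=41.423, impact vy=-3.936
  bounce: vy ← 0.64·3.936 = 2.519
Arc 6: start y=0.000, vy=2.519 → t=0.514, apex=0.323, x_land=43.395, impact vy=-2.519
  bounce: vy ← 0.64·2.519 = 1.612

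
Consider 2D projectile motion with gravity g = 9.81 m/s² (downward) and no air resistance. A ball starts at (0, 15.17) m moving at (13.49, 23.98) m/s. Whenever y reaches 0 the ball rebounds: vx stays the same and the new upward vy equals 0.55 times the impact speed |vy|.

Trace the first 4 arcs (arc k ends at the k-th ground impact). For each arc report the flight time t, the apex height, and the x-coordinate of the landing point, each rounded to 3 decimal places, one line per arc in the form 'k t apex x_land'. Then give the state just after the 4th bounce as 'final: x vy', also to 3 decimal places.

1 5.456 44.479 73.598
2 3.312 13.455 118.283
3 1.822 4.070 142.860
4 1.002 1.231 156.377
final: 156.377 2.703

Arc 1: start y=15.170, vy=23.980 → t=5.456, apex=44.479, x_land=73.598, impact vy=-29.541
  bounce: vy ← 0.55·29.541 = 16.248
Arc 2: start y=0.000, vy=16.248 → t=3.312, apex=13.455, x_land=118.283, impact vy=-16.248
  bounce: vy ← 0.55·16.248 = 8.936
Arc 3: start y=0.000, vy=8.936 → t=1.822, apex=4.070, x_land=142.860, impact vy=-8.936
  bounce: vy ← 0.55·8.936 = 4.915
Arc 4: start y=0.000, vy=4.915 → t=1.002, apex=1.231, x_land=156.377, impact vy=-4.915
  bounce: vy ← 0.55·4.915 = 2.703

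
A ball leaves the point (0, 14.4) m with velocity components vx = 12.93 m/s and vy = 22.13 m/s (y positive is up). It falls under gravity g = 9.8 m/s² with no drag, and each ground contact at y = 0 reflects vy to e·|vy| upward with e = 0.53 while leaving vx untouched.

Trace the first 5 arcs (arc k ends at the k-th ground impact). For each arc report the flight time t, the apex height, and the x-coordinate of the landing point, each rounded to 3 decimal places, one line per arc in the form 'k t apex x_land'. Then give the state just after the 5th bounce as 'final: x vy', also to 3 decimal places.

Arc 1: start y=14.400, vy=22.130 → t=5.093, apex=39.387, x_land=65.857, impact vy=-27.784
  bounce: vy ← 0.53·27.784 = 14.726
Arc 2: start y=0.000, vy=14.726 → t=3.005, apex=11.064, x_land=104.715, impact vy=-14.726
  bounce: vy ← 0.53·14.726 = 7.805
Arc 3: start y=0.000, vy=7.805 → t=1.593, apex=3.108, x_land=125.309, impact vy=-7.805
  bounce: vy ← 0.53·7.805 = 4.136
Arc 4: start y=0.000, vy=4.136 → t=0.844, apex=0.873, x_land=136.224, impact vy=-4.136
  bounce: vy ← 0.53·4.136 = 2.192
Arc 5: start y=0.000, vy=2.192 → t=0.447, apex=0.245, x_land=142.010, impact vy=-2.192
  bounce: vy ← 0.53·2.192 = 1.162

1 5.093 39.387 65.857
2 3.005 11.064 104.715
3 1.593 3.108 125.309
4 0.844 0.873 136.224
5 0.447 0.245 142.010
final: 142.010 1.162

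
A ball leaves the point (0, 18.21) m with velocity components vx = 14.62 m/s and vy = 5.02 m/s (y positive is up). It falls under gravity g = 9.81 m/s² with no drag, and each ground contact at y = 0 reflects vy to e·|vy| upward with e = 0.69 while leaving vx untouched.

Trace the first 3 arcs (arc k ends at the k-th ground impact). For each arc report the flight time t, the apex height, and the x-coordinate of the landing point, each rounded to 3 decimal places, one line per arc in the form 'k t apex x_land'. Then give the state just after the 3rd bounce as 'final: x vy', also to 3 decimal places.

Arc 1: start y=18.210, vy=5.020 → t=2.505, apex=19.494, x_land=36.628, impact vy=-19.557
  bounce: vy ← 0.69·19.557 = 13.494
Arc 2: start y=0.000, vy=13.494 → t=2.751, apex=9.281, x_land=76.850, impact vy=-13.494
  bounce: vy ← 0.69·13.494 = 9.311
Arc 3: start y=0.000, vy=9.311 → t=1.898, apex=4.419, x_land=104.603, impact vy=-9.311
  bounce: vy ← 0.69·9.311 = 6.425

1 2.505 19.494 36.628
2 2.751 9.281 76.850
3 1.898 4.419 104.603
final: 104.603 6.425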